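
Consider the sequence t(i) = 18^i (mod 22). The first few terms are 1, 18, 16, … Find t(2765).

10

We have t(0) = 1, t(1) = 18, t(2) = 16, t(3) = 2, t(4) = 14, t(5) = 10, t(6) = 4, t(7) = 6, t(8) = 20, t(9) = 8, t(10) = 12, t(11) = 18.
Since t(11) = t(1) = 18, the sequence is eventually periodic: after a pre-period of length 1 it cycles with period 10.
For i ≥ 1, t(i) depends only on (i - 1) mod 10. (2765 - 1) mod 10 = 4, so t(2765) = t(5) = 10.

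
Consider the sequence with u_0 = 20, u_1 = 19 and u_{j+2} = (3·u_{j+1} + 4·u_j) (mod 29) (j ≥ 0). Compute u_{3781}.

19

Listing terms: u_0 = 20, u_1 = 19, u_2 = 21, u_3 = 23, u_4 = 8, u_5 = 0, u_6 = 3, u_7 = 9, u_8 = 10, u_9 = 8, u_{10} = 6, u_{11} = 21, u_{12} = 0, u_{13} = 26, u_{14} = 20, u_{15} = 19.
Since (u_{14}, u_{15}) = (u_0, u_1) = (20, 19) (two consecutive terms determine the rest), the sequence is periodic with period 14.
(3781 - 0) mod 14 = 1, so u_{3781} = u_1 = 19.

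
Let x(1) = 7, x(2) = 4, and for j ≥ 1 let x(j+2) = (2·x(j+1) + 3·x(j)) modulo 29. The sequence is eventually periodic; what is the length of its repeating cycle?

28

x(1) = 7; x(2) = 4; x(3) = 0; x(4) = 12; x(5) = 24; x(6) = 26; x(7) = 8; x(8) = 7; x(9) = 9; x(10) = 10; x(11) = 18; x(12) = 8; x(13) = 12; x(14) = 19; x(15) = 16; x(16) = 2; x(17) = 23; x(18) = 23; x(19) = 28; x(20) = 9; x(21) = 15; x(22) = 28; x(23) = 14; x(24) = 25; x(25) = 5; x(26) = 27; x(27) = 11; x(28) = 16; x(29) = 7; x(30) = 4.
The sequence repeats with period 28.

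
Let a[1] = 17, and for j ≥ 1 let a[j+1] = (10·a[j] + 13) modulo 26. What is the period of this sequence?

6

Listing terms: a[1] = 17, a[2] = 1, a[3] = 23, a[4] = 9, a[5] = 25, a[6] = 3, a[7] = 17.
The sequence repeats with period 6.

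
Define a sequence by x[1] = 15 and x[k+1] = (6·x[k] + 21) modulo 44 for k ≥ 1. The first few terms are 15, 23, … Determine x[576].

We have x[1] = 15, x[2] = 23, x[3] = 27, x[4] = 7, x[5] = 19, x[6] = 3, x[7] = 39, x[8] = 35, x[9] = 11, x[10] = 43, x[11] = 15.
Since x[11] = x[1] = 15, the sequence is periodic with period 10.
So x[576] = x[1 + ((576-1) mod 10)] = x[6] = 3.

3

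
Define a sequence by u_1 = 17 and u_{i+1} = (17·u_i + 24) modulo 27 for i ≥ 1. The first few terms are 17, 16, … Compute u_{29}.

We have u_1 = 17,  u_2 = 16,  u_3 = 26,  u_4 = 7,  u_5 = 8,  u_6 = 25,  u_7 = 17.
Since u_7 = u_1 = 17, the sequence is periodic with period 6.
(29 - 1) mod 6 = 4, so u_{29} = u_5 = 8.

8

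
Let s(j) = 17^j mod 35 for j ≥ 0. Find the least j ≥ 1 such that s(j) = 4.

We have s(0) = 1; s(1) = 17; s(2) = 9; s(3) = 13; s(4) = 11; s(5) = 12; s(6) = 29; s(7) = 3; s(8) = 16; s(9) = 27; s(10) = 4; s(11) = 33; s(12) = 1.
The sequence repeats with period 12.
The value 4 first appears (with j ≥ 1) at s(10).

10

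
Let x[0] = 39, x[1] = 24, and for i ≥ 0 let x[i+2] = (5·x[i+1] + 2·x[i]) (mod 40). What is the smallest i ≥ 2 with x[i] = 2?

6

x[0] = 39,  x[1] = 24,  x[2] = 38,  x[3] = 38,  x[4] = 26,  x[5] = 6,  x[6] = 2,  x[7] = 22,  x[8] = 34,  x[9] = 14,  x[10] = 18,  x[11] = 38,  x[12] = 26.
Since (x[11], x[12]) = (x[3], x[4]) = (38, 26) (two consecutive terms determine the rest), the sequence is eventually periodic: after a pre-period of length 3 it cycles with period 8.
The value 2 first appears (with i ≥ 2) at x[6].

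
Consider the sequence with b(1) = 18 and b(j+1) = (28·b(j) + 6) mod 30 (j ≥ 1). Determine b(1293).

18

Listing terms: b(1) = 18; b(2) = 0; b(3) = 6; b(4) = 24; b(5) = 18.
The sequence repeats with period 4.
So b(1293) = b(1 + ((1293-1) mod 4)) = b(1) = 18.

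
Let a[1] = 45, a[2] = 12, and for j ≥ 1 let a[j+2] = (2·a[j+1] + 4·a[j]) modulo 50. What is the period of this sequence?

25

Computing terms: a[1] = 45,  a[2] = 12,  a[3] = 4,  a[4] = 6,  a[5] = 28,  a[6] = 30,  a[7] = 22,  a[8] = 14,  a[9] = 16,  a[10] = 38,  a[11] = 40,  a[12] = 32,  a[13] = 24,  a[14] = 26,  a[15] = 48,  a[16] = 0,  a[17] = 42,  a[18] = 34,  a[19] = 36,  a[20] = 8,  a[21] = 10,  a[22] = 2,  a[23] = 44,  a[24] = 46,  a[25] = 18,  a[26] = 20,  a[27] = 12,  a[28] = 4.
Since (a[27], a[28]) = (a[2], a[3]) = (12, 4) (two consecutive terms determine the rest), the sequence is eventually periodic: after a pre-period of length 1 it cycles with period 25.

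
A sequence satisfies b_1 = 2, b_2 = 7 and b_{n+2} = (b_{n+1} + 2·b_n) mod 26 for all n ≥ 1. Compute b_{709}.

15

b_1 = 2; b_2 = 7; b_3 = 11; b_4 = 25; b_5 = 21; b_6 = 19; b_7 = 9; b_8 = 21; b_9 = 13; b_{10} = 3; b_{11} = 3; b_{12} = 9; b_{13} = 15; b_{14} = 7; b_{15} = 11.
Since (b_{14}, b_{15}) = (b_2, b_3) = (7, 11) (two consecutive terms determine the rest), the sequence is eventually periodic: after a pre-period of length 1 it cycles with period 12.
For n ≥ 2, b_n depends only on (n - 2) mod 12. (709 - 2) mod 12 = 11, so b_{709} = b_{13} = 15.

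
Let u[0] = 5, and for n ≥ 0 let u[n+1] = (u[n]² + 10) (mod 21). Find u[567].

u[0] = 5,  u[1] = 14,  u[2] = 17,  u[3] = 5.
The sequence repeats with period 3.
So u[567] = u[0 + ((567-0) mod 3)] = u[0] = 5.

5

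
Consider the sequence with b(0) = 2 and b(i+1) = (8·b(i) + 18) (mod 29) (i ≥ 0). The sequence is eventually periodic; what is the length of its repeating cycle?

Listing terms: b(0) = 2,  b(1) = 5,  b(2) = 0,  b(3) = 18,  b(4) = 17,  b(5) = 9,  b(6) = 3,  b(7) = 13,  b(8) = 6,  b(9) = 8,  b(10) = 24,  b(11) = 7,  b(12) = 16,  b(13) = 1,  b(14) = 26,  b(15) = 23,  b(16) = 28,  b(17) = 10,  b(18) = 11,  b(19) = 19,  b(20) = 25,  b(21) = 15,  b(22) = 22,  b(23) = 20,  b(24) = 4,  b(25) = 21,  b(26) = 12,  b(27) = 27,  b(28) = 2.
Since b(28) = b(0) = 2, the sequence is periodic with period 28.

28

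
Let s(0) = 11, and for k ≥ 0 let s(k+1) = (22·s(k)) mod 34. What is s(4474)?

14

s(0) = 11, s(1) = 4, s(2) = 20, s(3) = 32, s(4) = 24, s(5) = 18, s(6) = 22, s(7) = 8, s(8) = 6, s(9) = 30, s(10) = 14, s(11) = 2, s(12) = 10, s(13) = 16, s(14) = 12, s(15) = 26, s(16) = 28, s(17) = 4.
Since s(17) = s(1) = 4, the sequence is eventually periodic: after a pre-period of length 1 it cycles with period 16.
For k ≥ 1, s(k) depends only on (k - 1) mod 16. (4474 - 1) mod 16 = 9, so s(4474) = s(10) = 14.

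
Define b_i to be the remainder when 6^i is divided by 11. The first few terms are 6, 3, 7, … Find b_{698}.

4

Listing terms: b_1 = 6,  b_2 = 3,  b_3 = 7,  b_4 = 9,  b_5 = 10,  b_6 = 5,  b_7 = 8,  b_8 = 4,  b_9 = 2,  b_{10} = 1,  b_{11} = 6.
The sequence repeats with period 10.
So b_{698} = b_{1 + ((698-1) mod 10)} = b_8 = 4.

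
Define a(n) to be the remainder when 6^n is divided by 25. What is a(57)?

a(0) = 1; a(1) = 6; a(2) = 11; a(3) = 16; a(4) = 21; a(5) = 1.
The sequence repeats with period 5.
So a(57) = a(0 + ((57-0) mod 5)) = a(2) = 11.

11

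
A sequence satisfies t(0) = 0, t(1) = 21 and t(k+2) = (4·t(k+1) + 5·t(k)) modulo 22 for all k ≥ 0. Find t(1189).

Listing terms: t(0) = 0, t(1) = 21, t(2) = 18, t(3) = 1, t(4) = 6, t(5) = 7, t(6) = 14, t(7) = 3, t(8) = 16, t(9) = 13, t(10) = 0, t(11) = 21.
Since (t(10), t(11)) = (t(0), t(1)) = (0, 21) (two consecutive terms determine the rest), the sequence is periodic with period 10.
So t(1189) = t(0 + ((1189-0) mod 10)) = t(9) = 13.

13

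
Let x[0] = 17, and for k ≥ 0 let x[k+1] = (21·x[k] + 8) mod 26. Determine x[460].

Listing terms: x[0] = 17,  x[1] = 1,  x[2] = 3,  x[3] = 19,  x[4] = 17.
Since x[4] = x[0] = 17, the sequence is periodic with period 4.
(460 - 0) mod 4 = 0, so x[460] = x[0] = 17.

17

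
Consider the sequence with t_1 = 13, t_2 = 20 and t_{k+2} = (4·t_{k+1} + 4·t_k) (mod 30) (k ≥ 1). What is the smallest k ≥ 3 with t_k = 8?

4

t_1 = 13,  t_2 = 20,  t_3 = 12,  t_4 = 8,  t_5 = 20,  t_6 = 22,  t_7 = 18,  t_8 = 10,  t_9 = 22,  t_{10} = 8,  t_{11} = 0,  t_{12} = 2,  t_{13} = 8,  t_{14} = 10,  t_{15} = 12,  t_{16} = 28,  t_{17} = 10,  t_{18} = 2,  t_{19} = 18,  t_{20} = 20,  t_{21} = 2,  t_{22} = 28,  t_{23} = 0,  t_{24} = 22,  t_{25} = 28,  t_{26} = 20,  t_{27} = 12.
Since (t_{26}, t_{27}) = (t_2, t_3) = (20, 12) (two consecutive terms determine the rest), the sequence is eventually periodic: after a pre-period of length 1 it cycles with period 24.
The value 8 first appears (with k ≥ 3) at t_4.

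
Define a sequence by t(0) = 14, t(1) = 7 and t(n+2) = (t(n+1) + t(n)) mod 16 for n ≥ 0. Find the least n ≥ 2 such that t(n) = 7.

Listing terms: t(0) = 14, t(1) = 7, t(2) = 5, t(3) = 12, t(4) = 1, t(5) = 13, t(6) = 14, t(7) = 11, t(8) = 9, t(9) = 4, t(10) = 13, t(11) = 1, t(12) = 14, t(13) = 15, t(14) = 13, t(15) = 12, t(16) = 9, t(17) = 5, t(18) = 14, t(19) = 3, t(20) = 1, t(21) = 4, t(22) = 5, t(23) = 9, t(24) = 14, t(25) = 7.
The sequence repeats with period 24.
The value 7 next appears (with n ≥ 2) at t(25).

25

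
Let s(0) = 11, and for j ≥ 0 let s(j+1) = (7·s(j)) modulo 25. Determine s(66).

14

Computing terms: s(0) = 11, s(1) = 2, s(2) = 14, s(3) = 23, s(4) = 11.
The sequence repeats with period 4.
So s(66) = s(0 + ((66-0) mod 4)) = s(2) = 14.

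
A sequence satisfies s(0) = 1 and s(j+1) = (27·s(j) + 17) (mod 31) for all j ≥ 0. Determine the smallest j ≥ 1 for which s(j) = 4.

We have s(0) = 1; s(1) = 13; s(2) = 27; s(3) = 2; s(4) = 9; s(5) = 12; s(6) = 0; s(7) = 17; s(8) = 11; s(9) = 4; s(10) = 1.
Since s(10) = s(0) = 1, the sequence is periodic with period 10.
The value 4 first appears (with j ≥ 1) at s(9).

9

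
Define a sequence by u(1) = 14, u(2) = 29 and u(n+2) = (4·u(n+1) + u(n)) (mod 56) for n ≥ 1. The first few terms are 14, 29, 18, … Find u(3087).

Computing terms: u(1) = 14, u(2) = 29, u(3) = 18, u(4) = 45, u(5) = 30, u(6) = 53, u(7) = 18, u(8) = 13, u(9) = 14, u(10) = 13, u(11) = 10, u(12) = 53, u(13) = 54, u(14) = 45, u(15) = 10, u(16) = 29, u(17) = 14, u(18) = 29.
Since (u(17), u(18)) = (u(1), u(2)) = (14, 29) (two consecutive terms determine the rest), the sequence is periodic with period 16.
So u(3087) = u(1 + ((3087-1) mod 16)) = u(15) = 10.

10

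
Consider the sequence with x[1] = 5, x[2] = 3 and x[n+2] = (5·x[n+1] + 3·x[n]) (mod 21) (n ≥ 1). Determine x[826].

Computing terms: x[1] = 5, x[2] = 3, x[3] = 9, x[4] = 12, x[5] = 3, x[6] = 9.
Since (x[5], x[6]) = (x[2], x[3]) = (3, 9) (two consecutive terms determine the rest), the sequence is eventually periodic: after a pre-period of length 1 it cycles with period 3.
For n ≥ 2, x[n] depends only on (n - 2) mod 3. (826 - 2) mod 3 = 2, so x[826] = x[4] = 12.

12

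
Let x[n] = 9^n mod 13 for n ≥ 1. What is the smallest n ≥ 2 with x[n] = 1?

We have x[1] = 9; x[2] = 3; x[3] = 1; x[4] = 9.
The sequence repeats with period 3.
The value 1 first appears (with n ≥ 2) at x[3].

3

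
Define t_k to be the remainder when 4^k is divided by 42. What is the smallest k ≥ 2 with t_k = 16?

Computing terms: t_1 = 4, t_2 = 16, t_3 = 22, t_4 = 4.
Since t_4 = t_1 = 4, the sequence is periodic with period 3.
The value 16 first appears (with k ≥ 2) at t_2.

2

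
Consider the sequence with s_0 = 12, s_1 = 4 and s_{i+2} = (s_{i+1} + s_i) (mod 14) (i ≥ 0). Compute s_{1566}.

Computing terms: s_0 = 12, s_1 = 4, s_2 = 2, s_3 = 6, s_4 = 8, s_5 = 0, s_6 = 8, s_7 = 8, s_8 = 2, s_9 = 10, s_{10} = 12, s_{11} = 8, s_{12} = 6, s_{13} = 0, s_{14} = 6, s_{15} = 6, s_{16} = 12, s_{17} = 4.
The sequence repeats with period 16.
(1566 - 0) mod 16 = 14, so s_{1566} = s_{14} = 6.

6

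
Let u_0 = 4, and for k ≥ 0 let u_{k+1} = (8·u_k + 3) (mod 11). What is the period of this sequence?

Computing terms: u_0 = 4, u_1 = 2, u_2 = 8, u_3 = 1, u_4 = 0, u_5 = 3, u_6 = 5, u_7 = 10, u_8 = 6, u_9 = 7, u_{10} = 4.
The sequence repeats with period 10.

10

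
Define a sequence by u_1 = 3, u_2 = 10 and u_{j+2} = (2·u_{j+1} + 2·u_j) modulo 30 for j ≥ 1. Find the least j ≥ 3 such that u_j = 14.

15

We have u_1 = 3, u_2 = 10, u_3 = 26, u_4 = 12, u_5 = 16, u_6 = 26, u_7 = 24, u_8 = 10, u_9 = 8, u_{10} = 6, u_{11} = 28, u_{12} = 8, u_{13} = 12, u_{14} = 10, u_{15} = 14, u_{16} = 18, u_{17} = 4, u_{18} = 14, u_{19} = 6, u_{20} = 10, u_{21} = 2, u_{22} = 24, u_{23} = 22, u_{24} = 2, u_{25} = 18, u_{26} = 10, u_{27} = 26.
Since (u_{26}, u_{27}) = (u_2, u_3) = (10, 26) (two consecutive terms determine the rest), the sequence is eventually periodic: after a pre-period of length 1 it cycles with period 24.
The value 14 first appears (with j ≥ 3) at u_{15}.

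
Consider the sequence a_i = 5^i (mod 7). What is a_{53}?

Listing terms: a_1 = 5,  a_2 = 4,  a_3 = 6,  a_4 = 2,  a_5 = 3,  a_6 = 1,  a_7 = 5.
Since a_7 = a_1 = 5, the sequence is periodic with period 6.
So a_{53} = a_{1 + ((53-1) mod 6)} = a_5 = 3.

3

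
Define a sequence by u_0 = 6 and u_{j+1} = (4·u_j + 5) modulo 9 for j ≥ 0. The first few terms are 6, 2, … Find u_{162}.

u_0 = 6, u_1 = 2, u_2 = 4, u_3 = 3, u_4 = 8, u_5 = 1, u_6 = 0, u_7 = 5, u_8 = 7, u_9 = 6.
Since u_9 = u_0 = 6, the sequence is periodic with period 9.
(162 - 0) mod 9 = 0, so u_{162} = u_0 = 6.

6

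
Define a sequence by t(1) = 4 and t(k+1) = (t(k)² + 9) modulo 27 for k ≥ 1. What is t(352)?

16

t(1) = 4; t(2) = 25; t(3) = 13; t(4) = 16; t(5) = 22; t(6) = 7; t(7) = 4.
The sequence repeats with period 6.
(352 - 1) mod 6 = 3, so t(352) = t(4) = 16.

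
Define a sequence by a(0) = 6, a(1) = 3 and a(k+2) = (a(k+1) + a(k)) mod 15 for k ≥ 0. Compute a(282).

We have a(0) = 6; a(1) = 3; a(2) = 9; a(3) = 12; a(4) = 6; a(5) = 3.
Since (a(4), a(5)) = (a(0), a(1)) = (6, 3) (two consecutive terms determine the rest), the sequence is periodic with period 4.
So a(282) = a(0 + ((282-0) mod 4)) = a(2) = 9.

9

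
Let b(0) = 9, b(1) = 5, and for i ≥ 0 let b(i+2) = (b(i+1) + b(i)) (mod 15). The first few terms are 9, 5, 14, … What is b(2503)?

14

We have b(0) = 9,  b(1) = 5,  b(2) = 14,  b(3) = 4,  b(4) = 3,  b(5) = 7,  b(6) = 10,  b(7) = 2,  b(8) = 12,  b(9) = 14,  b(10) = 11,  b(11) = 10,  b(12) = 6,  b(13) = 1,  b(14) = 7,  b(15) = 8,  b(16) = 0,  b(17) = 8,  b(18) = 8,  b(19) = 1,  b(20) = 9,  b(21) = 10,  b(22) = 4,  b(23) = 14,  b(24) = 3,  b(25) = 2,  b(26) = 5,  b(27) = 7,  b(28) = 12,  b(29) = 4,  b(30) = 1,  b(31) = 5,  b(32) = 6,  b(33) = 11,  b(34) = 2,  b(35) = 13,  b(36) = 0,  b(37) = 13,  b(38) = 13,  b(39) = 11,  b(40) = 9,  b(41) = 5.
Since (b(40), b(41)) = (b(0), b(1)) = (9, 5) (two consecutive terms determine the rest), the sequence is periodic with period 40.
(2503 - 0) mod 40 = 23, so b(2503) = b(23) = 14.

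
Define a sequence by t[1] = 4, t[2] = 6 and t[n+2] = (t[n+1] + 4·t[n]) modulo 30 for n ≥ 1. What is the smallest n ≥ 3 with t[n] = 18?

Computing terms: t[1] = 4; t[2] = 6; t[3] = 22; t[4] = 16; t[5] = 14; t[6] = 18; t[7] = 14; t[8] = 26; t[9] = 22; t[10] = 6; t[11] = 4; t[12] = 28; t[13] = 14; t[14] = 6; t[15] = 2; t[16] = 26; t[17] = 4; t[18] = 18; t[19] = 4; t[20] = 16; t[21] = 2; t[22] = 6; t[23] = 14; t[24] = 8; t[25] = 4; t[26] = 6.
The sequence repeats with period 24.
The value 18 first appears (with n ≥ 3) at t[6].

6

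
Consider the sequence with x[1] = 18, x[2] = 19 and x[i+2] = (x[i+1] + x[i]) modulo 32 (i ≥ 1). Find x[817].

Listing terms: x[1] = 18,  x[2] = 19,  x[3] = 5,  x[4] = 24,  x[5] = 29,  x[6] = 21,  x[7] = 18,  x[8] = 7,  x[9] = 25,  x[10] = 0,  x[11] = 25,  x[12] = 25,  x[13] = 18,  x[14] = 11,  x[15] = 29,  x[16] = 8,  x[17] = 5,  x[18] = 13,  x[19] = 18,  x[20] = 31,  x[21] = 17,  x[22] = 16,  x[23] = 1,  x[24] = 17,  x[25] = 18,  x[26] = 3,  x[27] = 21,  x[28] = 24,  x[29] = 13,  x[30] = 5,  x[31] = 18,  x[32] = 23,  x[33] = 9,  x[34] = 0,  x[35] = 9,  x[36] = 9,  x[37] = 18,  x[38] = 27,  x[39] = 13,  x[40] = 8,  x[41] = 21,  x[42] = 29,  x[43] = 18,  x[44] = 15,  x[45] = 1,  x[46] = 16,  x[47] = 17,  x[48] = 1,  x[49] = 18,  x[50] = 19.
Since (x[49], x[50]) = (x[1], x[2]) = (18, 19) (two consecutive terms determine the rest), the sequence is periodic with period 48.
So x[817] = x[1 + ((817-1) mod 48)] = x[1] = 18.

18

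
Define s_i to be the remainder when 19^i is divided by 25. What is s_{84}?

Listing terms: s_1 = 19, s_2 = 11, s_3 = 9, s_4 = 21, s_5 = 24, s_6 = 6, s_7 = 14, s_8 = 16, s_9 = 4, s_{10} = 1, s_{11} = 19.
Since s_{11} = s_1 = 19, the sequence is periodic with period 10.
So s_{84} = s_{1 + ((84-1) mod 10)} = s_4 = 21.

21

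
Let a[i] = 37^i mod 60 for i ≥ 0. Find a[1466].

49

Computing terms: a[0] = 1, a[1] = 37, a[2] = 49, a[3] = 13, a[4] = 1.
The sequence repeats with period 4.
So a[1466] = a[0 + ((1466-0) mod 4)] = a[2] = 49.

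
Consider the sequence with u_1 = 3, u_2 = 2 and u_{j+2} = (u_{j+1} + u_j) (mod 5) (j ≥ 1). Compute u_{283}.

u_1 = 3, u_2 = 2, u_3 = 0, u_4 = 2, u_5 = 2, u_6 = 4, u_7 = 1, u_8 = 0, u_9 = 1, u_{10} = 1, u_{11} = 2, u_{12} = 3, u_{13} = 0, u_{14} = 3, u_{15} = 3, u_{16} = 1, u_{17} = 4, u_{18} = 0, u_{19} = 4, u_{20} = 4, u_{21} = 3, u_{22} = 2.
Since (u_{21}, u_{22}) = (u_1, u_2) = (3, 2) (two consecutive terms determine the rest), the sequence is periodic with period 20.
So u_{283} = u_{1 + ((283-1) mod 20)} = u_3 = 0.

0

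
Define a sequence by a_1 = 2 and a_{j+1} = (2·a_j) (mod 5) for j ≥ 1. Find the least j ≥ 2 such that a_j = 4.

2

We have a_1 = 2; a_2 = 4; a_3 = 3; a_4 = 1; a_5 = 2.
The sequence repeats with period 4.
The value 4 first appears (with j ≥ 2) at a_2.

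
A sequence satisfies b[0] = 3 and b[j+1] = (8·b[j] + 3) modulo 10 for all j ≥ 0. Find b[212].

We have b[0] = 3; b[1] = 7; b[2] = 9; b[3] = 5; b[4] = 3.
Since b[4] = b[0] = 3, the sequence is periodic with period 4.
(212 - 0) mod 4 = 0, so b[212] = b[0] = 3.

3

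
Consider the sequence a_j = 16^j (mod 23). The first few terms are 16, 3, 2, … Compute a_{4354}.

8

Listing terms: a_1 = 16,  a_2 = 3,  a_3 = 2,  a_4 = 9,  a_5 = 6,  a_6 = 4,  a_7 = 18,  a_8 = 12,  a_9 = 8,  a_{10} = 13,  a_{11} = 1,  a_{12} = 16.
Since a_{12} = a_1 = 16, the sequence is periodic with period 11.
So a_{4354} = a_{1 + ((4354-1) mod 11)} = a_9 = 8.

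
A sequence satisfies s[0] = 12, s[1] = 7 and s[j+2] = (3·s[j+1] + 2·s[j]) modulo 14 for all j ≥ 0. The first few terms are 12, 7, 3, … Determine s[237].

1

Listing terms: s[0] = 12,  s[1] = 7,  s[2] = 3,  s[3] = 9,  s[4] = 5,  s[5] = 5,  s[6] = 11,  s[7] = 1,  s[8] = 11,  s[9] = 7,  s[10] = 1,  s[11] = 3,  s[12] = 11,  s[13] = 11,  s[14] = 13,  s[15] = 5,  s[16] = 13,  s[17] = 7,  s[18] = 5,  s[19] = 1,  s[20] = 13,  s[21] = 13,  s[22] = 9,  s[23] = 11,  s[24] = 9,  s[25] = 7,  s[26] = 11,  s[27] = 5,  s[28] = 9,  s[29] = 9,  s[30] = 3,  s[31] = 13,  s[32] = 3,  s[33] = 7,  s[34] = 13,  s[35] = 11,  s[36] = 3,  s[37] = 3,  s[38] = 1,  s[39] = 9,  s[40] = 1,  s[41] = 7,  s[42] = 9,  s[43] = 13,  s[44] = 1,  s[45] = 1,  s[46] = 5,  s[47] = 3,  s[48] = 5,  s[49] = 7,  s[50] = 3.
Since (s[49], s[50]) = (s[1], s[2]) = (7, 3) (two consecutive terms determine the rest), the sequence is eventually periodic: after a pre-period of length 1 it cycles with period 48.
For j ≥ 1, s[j] depends only on (j - 1) mod 48. (237 - 1) mod 48 = 44, so s[237] = s[45] = 1.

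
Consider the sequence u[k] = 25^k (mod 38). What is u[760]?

u[0] = 1,  u[1] = 25,  u[2] = 17,  u[3] = 7,  u[4] = 23,  u[5] = 5,  u[6] = 11,  u[7] = 9,  u[8] = 35,  u[9] = 1.
The sequence repeats with period 9.
(760 - 0) mod 9 = 4, so u[760] = u[4] = 23.

23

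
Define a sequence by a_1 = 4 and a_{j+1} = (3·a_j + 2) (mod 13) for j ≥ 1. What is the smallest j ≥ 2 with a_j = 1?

Listing terms: a_1 = 4, a_2 = 1, a_3 = 5, a_4 = 4.
Since a_4 = a_1 = 4, the sequence is periodic with period 3.
The value 1 first appears (with j ≥ 2) at a_2.

2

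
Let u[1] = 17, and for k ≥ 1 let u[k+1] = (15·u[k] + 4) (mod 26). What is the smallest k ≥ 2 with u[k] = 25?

2

Computing terms: u[1] = 17,  u[2] = 25,  u[3] = 15,  u[4] = 21,  u[5] = 7,  u[6] = 5,  u[7] = 1,  u[8] = 19,  u[9] = 3,  u[10] = 23,  u[11] = 11,  u[12] = 13,  u[13] = 17.
The sequence repeats with period 12.
The value 25 first appears (with k ≥ 2) at u[2].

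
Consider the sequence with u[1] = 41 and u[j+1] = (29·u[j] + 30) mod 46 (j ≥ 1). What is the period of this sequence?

We have u[1] = 41; u[2] = 23; u[3] = 7; u[4] = 3; u[5] = 25; u[6] = 19; u[7] = 29; u[8] = 43; u[9] = 35; u[10] = 33; u[11] = 21; u[12] = 41.
Since u[12] = u[1] = 41, the sequence is periodic with period 11.

11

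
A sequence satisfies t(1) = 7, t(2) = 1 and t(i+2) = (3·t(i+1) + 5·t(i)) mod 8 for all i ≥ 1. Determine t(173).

3

Computing terms: t(1) = 7; t(2) = 1; t(3) = 6; t(4) = 7; t(5) = 3; t(6) = 4; t(7) = 3; t(8) = 5; t(9) = 6; t(10) = 3; t(11) = 7; t(12) = 4; t(13) = 7; t(14) = 1.
Since (t(13), t(14)) = (t(1), t(2)) = (7, 1) (two consecutive terms determine the rest), the sequence is periodic with period 12.
So t(173) = t(1 + ((173-1) mod 12)) = t(5) = 3.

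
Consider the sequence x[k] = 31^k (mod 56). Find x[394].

Computing terms: x[1] = 31,  x[2] = 9,  x[3] = 55,  x[4] = 25,  x[5] = 47,  x[6] = 1,  x[7] = 31.
Since x[7] = x[1] = 31, the sequence is periodic with period 6.
So x[394] = x[1 + ((394-1) mod 6)] = x[4] = 25.

25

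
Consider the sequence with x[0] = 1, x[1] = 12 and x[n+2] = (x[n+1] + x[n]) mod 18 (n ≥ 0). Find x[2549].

We have x[0] = 1,  x[1] = 12,  x[2] = 13,  x[3] = 7,  x[4] = 2,  x[5] = 9,  x[6] = 11,  x[7] = 2,  x[8] = 13,  x[9] = 15,  x[10] = 10,  x[11] = 7,  x[12] = 17,  x[13] = 6,  x[14] = 5,  x[15] = 11,  x[16] = 16,  x[17] = 9,  x[18] = 7,  x[19] = 16,  x[20] = 5,  x[21] = 3,  x[22] = 8,  x[23] = 11,  x[24] = 1,  x[25] = 12.
The sequence repeats with period 24.
So x[2549] = x[0 + ((2549-0) mod 24)] = x[5] = 9.

9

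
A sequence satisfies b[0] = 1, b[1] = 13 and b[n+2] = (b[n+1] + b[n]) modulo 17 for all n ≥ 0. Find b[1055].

Computing terms: b[0] = 1, b[1] = 13, b[2] = 14, b[3] = 10, b[4] = 7, b[5] = 0, b[6] = 7, b[7] = 7, b[8] = 14, b[9] = 4, b[10] = 1, b[11] = 5, b[12] = 6, b[13] = 11, b[14] = 0, b[15] = 11, b[16] = 11, b[17] = 5, b[18] = 16, b[19] = 4, b[20] = 3, b[21] = 7, b[22] = 10, b[23] = 0, b[24] = 10, b[25] = 10, b[26] = 3, b[27] = 13, b[28] = 16, b[29] = 12, b[30] = 11, b[31] = 6, b[32] = 0, b[33] = 6, b[34] = 6, b[35] = 12, b[36] = 1, b[37] = 13.
Since (b[36], b[37]) = (b[0], b[1]) = (1, 13) (two consecutive terms determine the rest), the sequence is periodic with period 36.
(1055 - 0) mod 36 = 11, so b[1055] = b[11] = 5.

5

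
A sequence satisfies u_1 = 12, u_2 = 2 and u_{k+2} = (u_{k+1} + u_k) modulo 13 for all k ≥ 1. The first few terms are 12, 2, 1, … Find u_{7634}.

u_1 = 12; u_2 = 2; u_3 = 1; u_4 = 3; u_5 = 4; u_6 = 7; u_7 = 11; u_8 = 5; u_9 = 3; u_{10} = 8; u_{11} = 11; u_{12} = 6; u_{13} = 4; u_{14} = 10; u_{15} = 1; u_{16} = 11; u_{17} = 12; u_{18} = 10; u_{19} = 9; u_{20} = 6; u_{21} = 2; u_{22} = 8; u_{23} = 10; u_{24} = 5; u_{25} = 2; u_{26} = 7; u_{27} = 9; u_{28} = 3; u_{29} = 12; u_{30} = 2.
Since (u_{29}, u_{30}) = (u_1, u_2) = (12, 2) (two consecutive terms determine the rest), the sequence is periodic with period 28.
So u_{7634} = u_{1 + ((7634-1) mod 28)} = u_{18} = 10.

10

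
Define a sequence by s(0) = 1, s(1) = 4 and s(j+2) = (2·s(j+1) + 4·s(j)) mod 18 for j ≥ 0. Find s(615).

14

s(0) = 1; s(1) = 4; s(2) = 12; s(3) = 4; s(4) = 2; s(5) = 2; s(6) = 12; s(7) = 14; s(8) = 4; s(9) = 10; s(10) = 0; s(11) = 4; s(12) = 8; s(13) = 14; s(14) = 6; s(15) = 14; s(16) = 16; s(17) = 16; s(18) = 6; s(19) = 4; s(20) = 14; s(21) = 8; s(22) = 0; s(23) = 14; s(24) = 10; s(25) = 4; s(26) = 12.
Since (s(25), s(26)) = (s(1), s(2)) = (4, 12) (two consecutive terms determine the rest), the sequence is eventually periodic: after a pre-period of length 1 it cycles with period 24.
For j ≥ 1, s(j) depends only on (j - 1) mod 24. (615 - 1) mod 24 = 14, so s(615) = s(15) = 14.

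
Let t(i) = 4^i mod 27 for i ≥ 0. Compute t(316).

Listing terms: t(0) = 1, t(1) = 4, t(2) = 16, t(3) = 10, t(4) = 13, t(5) = 25, t(6) = 19, t(7) = 22, t(8) = 7, t(9) = 1.
The sequence repeats with period 9.
(316 - 0) mod 9 = 1, so t(316) = t(1) = 4.

4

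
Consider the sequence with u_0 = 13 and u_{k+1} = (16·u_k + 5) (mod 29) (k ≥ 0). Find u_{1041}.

26

Listing terms: u_0 = 13; u_1 = 10; u_2 = 20; u_3 = 6; u_4 = 14; u_5 = 26; u_6 = 15; u_7 = 13.
The sequence repeats with period 7.
So u_{1041} = u_{0 + ((1041-0) mod 7)} = u_5 = 26.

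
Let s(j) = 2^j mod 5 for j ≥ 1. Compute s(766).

We have s(1) = 2; s(2) = 4; s(3) = 3; s(4) = 1; s(5) = 2.
Since s(5) = s(1) = 2, the sequence is periodic with period 4.
So s(766) = s(1 + ((766-1) mod 4)) = s(2) = 4.

4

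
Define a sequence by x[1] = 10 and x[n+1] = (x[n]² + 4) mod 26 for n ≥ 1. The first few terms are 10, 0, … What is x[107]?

We have x[1] = 10; x[2] = 0; x[3] = 4; x[4] = 20; x[5] = 14; x[6] = 18; x[7] = 16; x[8] = 0.
Since x[8] = x[2] = 0, the sequence is eventually periodic: after a pre-period of length 1 it cycles with period 6.
For n ≥ 2, x[n] depends only on (n - 2) mod 6. (107 - 2) mod 6 = 3, so x[107] = x[5] = 14.

14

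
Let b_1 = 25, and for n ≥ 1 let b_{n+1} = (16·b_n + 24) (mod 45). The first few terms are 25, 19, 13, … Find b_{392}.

19

Computing terms: b_1 = 25; b_2 = 19; b_3 = 13; b_4 = 7; b_5 = 1; b_6 = 40; b_7 = 34; b_8 = 28; b_9 = 22; b_{10} = 16; b_{11} = 10; b_{12} = 4; b_{13} = 43; b_{14} = 37; b_{15} = 31; b_{16} = 25.
Since b_{16} = b_1 = 25, the sequence is periodic with period 15.
So b_{392} = b_{1 + ((392-1) mod 15)} = b_2 = 19.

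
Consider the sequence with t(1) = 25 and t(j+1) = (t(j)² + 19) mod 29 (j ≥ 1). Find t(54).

24

t(1) = 25,  t(2) = 6,  t(3) = 26,  t(4) = 28,  t(5) = 20,  t(6) = 13,  t(7) = 14,  t(8) = 12,  t(9) = 18,  t(10) = 24,  t(11) = 15,  t(12) = 12.
Since t(12) = t(8) = 12, the sequence is eventually periodic: after a pre-period of length 7 it cycles with period 4.
For j ≥ 8, t(j) depends only on (j - 8) mod 4. (54 - 8) mod 4 = 2, so t(54) = t(10) = 24.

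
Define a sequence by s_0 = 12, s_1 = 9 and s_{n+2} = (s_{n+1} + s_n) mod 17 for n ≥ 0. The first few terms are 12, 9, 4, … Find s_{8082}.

5

s_0 = 12; s_1 = 9; s_2 = 4; s_3 = 13; s_4 = 0; s_5 = 13; s_6 = 13; s_7 = 9; s_8 = 5; s_9 = 14; s_{10} = 2; s_{11} = 16; s_{12} = 1; s_{13} = 0; s_{14} = 1; s_{15} = 1; s_{16} = 2; s_{17} = 3; s_{18} = 5; s_{19} = 8; s_{20} = 13; s_{21} = 4; s_{22} = 0; s_{23} = 4; s_{24} = 4; s_{25} = 8; s_{26} = 12; s_{27} = 3; s_{28} = 15; s_{29} = 1; s_{30} = 16; s_{31} = 0; s_{32} = 16; s_{33} = 16; s_{34} = 15; s_{35} = 14; s_{36} = 12; s_{37} = 9.
The sequence repeats with period 36.
So s_{8082} = s_{0 + ((8082-0) mod 36)} = s_{18} = 5.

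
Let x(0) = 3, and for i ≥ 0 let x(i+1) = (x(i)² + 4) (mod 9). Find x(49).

5

Listing terms: x(0) = 3, x(1) = 4, x(2) = 2, x(3) = 8, x(4) = 5, x(5) = 2.
Since x(5) = x(2) = 2, the sequence is eventually periodic: after a pre-period of length 2 it cycles with period 3.
For i ≥ 2, x(i) depends only on (i - 2) mod 3. (49 - 2) mod 3 = 2, so x(49) = x(4) = 5.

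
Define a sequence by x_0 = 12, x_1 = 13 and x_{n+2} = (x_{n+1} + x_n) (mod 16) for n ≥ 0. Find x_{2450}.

We have x_0 = 12,  x_1 = 13,  x_2 = 9,  x_3 = 6,  x_4 = 15,  x_5 = 5,  x_6 = 4,  x_7 = 9,  x_8 = 13,  x_9 = 6,  x_{10} = 3,  x_{11} = 9,  x_{12} = 12,  x_{13} = 5,  x_{14} = 1,  x_{15} = 6,  x_{16} = 7,  x_{17} = 13,  x_{18} = 4,  x_{19} = 1,  x_{20} = 5,  x_{21} = 6,  x_{22} = 11,  x_{23} = 1,  x_{24} = 12,  x_{25} = 13.
The sequence repeats with period 24.
(2450 - 0) mod 24 = 2, so x_{2450} = x_2 = 9.

9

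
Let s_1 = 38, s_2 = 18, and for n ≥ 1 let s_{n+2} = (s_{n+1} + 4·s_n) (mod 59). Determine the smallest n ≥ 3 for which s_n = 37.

5

s_1 = 38,  s_2 = 18,  s_3 = 52,  s_4 = 6,  s_5 = 37,  s_6 = 2,  s_7 = 32,  s_8 = 40,  s_9 = 50,  s_{10} = 33,  s_{11} = 56,  s_{12} = 11,  s_{13} = 58,  s_{14} = 43,  s_{15} = 39,  s_{16} = 34,  s_{17} = 13,  s_{18} = 31,  s_{19} = 24,  s_{20} = 30,  s_{21} = 8,  s_{22} = 10,  s_{23} = 42,  s_{24} = 23,  s_{25} = 14,  s_{26} = 47,  s_{27} = 44,  s_{28} = 55,  s_{29} = 54,  s_{30} = 38,  s_{31} = 18.
The sequence repeats with period 29.
The value 37 first appears (with n ≥ 3) at s_5.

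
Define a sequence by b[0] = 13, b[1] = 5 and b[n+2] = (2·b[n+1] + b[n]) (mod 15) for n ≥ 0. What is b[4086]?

We have b[0] = 13,  b[1] = 5,  b[2] = 8,  b[3] = 6,  b[4] = 5,  b[5] = 1,  b[6] = 7,  b[7] = 0,  b[8] = 7,  b[9] = 14,  b[10] = 5,  b[11] = 9,  b[12] = 8,  b[13] = 10,  b[14] = 13,  b[15] = 6,  b[16] = 10,  b[17] = 11,  b[18] = 2,  b[19] = 0,  b[20] = 2,  b[21] = 4,  b[22] = 10,  b[23] = 9,  b[24] = 13,  b[25] = 5.
Since (b[24], b[25]) = (b[0], b[1]) = (13, 5) (two consecutive terms determine the rest), the sequence is periodic with period 24.
So b[4086] = b[0 + ((4086-0) mod 24)] = b[6] = 7.

7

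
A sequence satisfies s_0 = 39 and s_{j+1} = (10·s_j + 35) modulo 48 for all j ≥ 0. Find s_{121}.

We have s_0 = 39, s_1 = 41, s_2 = 13, s_3 = 21, s_4 = 5, s_5 = 37, s_6 = 21.
Since s_6 = s_3 = 21, the sequence is eventually periodic: after a pre-period of length 3 it cycles with period 3.
For j ≥ 3, s_j depends only on (j - 3) mod 3. (121 - 3) mod 3 = 1, so s_{121} = s_4 = 5.

5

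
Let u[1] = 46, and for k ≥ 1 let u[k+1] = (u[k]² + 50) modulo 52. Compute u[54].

Computing terms: u[1] = 46,  u[2] = 34,  u[3] = 10,  u[4] = 46.
The sequence repeats with period 3.
So u[54] = u[1 + ((54-1) mod 3)] = u[3] = 10.

10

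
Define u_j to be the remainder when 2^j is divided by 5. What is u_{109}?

2

Listing terms: u_1 = 2; u_2 = 4; u_3 = 3; u_4 = 1; u_5 = 2.
The sequence repeats with period 4.
(109 - 1) mod 4 = 0, so u_{109} = u_1 = 2.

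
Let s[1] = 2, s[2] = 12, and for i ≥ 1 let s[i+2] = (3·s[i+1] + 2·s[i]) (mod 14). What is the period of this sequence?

We have s[1] = 2, s[2] = 12, s[3] = 12, s[4] = 4, s[5] = 8, s[6] = 4, s[7] = 0, s[8] = 8, s[9] = 10, s[10] = 4, s[11] = 4, s[12] = 6, s[13] = 12, s[14] = 6, s[15] = 0, s[16] = 12, s[17] = 8, s[18] = 6, s[19] = 6, s[20] = 2, s[21] = 4, s[22] = 2, s[23] = 0, s[24] = 4, s[25] = 12, s[26] = 2, s[27] = 2, s[28] = 10, s[29] = 6, s[30] = 10, s[31] = 0, s[32] = 6, s[33] = 4, s[34] = 10, s[35] = 10, s[36] = 8, s[37] = 2, s[38] = 8, s[39] = 0, s[40] = 2, s[41] = 6, s[42] = 8, s[43] = 8, s[44] = 12, s[45] = 10, s[46] = 12, s[47] = 0, s[48] = 10, s[49] = 2, s[50] = 12.
The sequence repeats with period 48.

48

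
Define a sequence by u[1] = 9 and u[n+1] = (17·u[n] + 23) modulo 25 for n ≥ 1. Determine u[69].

Computing terms: u[1] = 9; u[2] = 1; u[3] = 15; u[4] = 3; u[5] = 24; u[6] = 6; u[7] = 0; u[8] = 23; u[9] = 14; u[10] = 11; u[11] = 10; u[12] = 18; u[13] = 4; u[14] = 16; u[15] = 20; u[16] = 13; u[17] = 19; u[18] = 21; u[19] = 5; u[20] = 8; u[21] = 9.
The sequence repeats with period 20.
So u[69] = u[1 + ((69-1) mod 20)] = u[9] = 14.

14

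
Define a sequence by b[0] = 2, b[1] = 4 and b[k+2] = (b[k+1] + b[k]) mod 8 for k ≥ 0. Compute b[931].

Computing terms: b[0] = 2,  b[1] = 4,  b[2] = 6,  b[3] = 2,  b[4] = 0,  b[5] = 2,  b[6] = 2,  b[7] = 4.
The sequence repeats with period 6.
So b[931] = b[0 + ((931-0) mod 6)] = b[1] = 4.

4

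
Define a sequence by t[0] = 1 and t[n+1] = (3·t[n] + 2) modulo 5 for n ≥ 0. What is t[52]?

We have t[0] = 1, t[1] = 0, t[2] = 2, t[3] = 3, t[4] = 1.
Since t[4] = t[0] = 1, the sequence is periodic with period 4.
(52 - 0) mod 4 = 0, so t[52] = t[0] = 1.

1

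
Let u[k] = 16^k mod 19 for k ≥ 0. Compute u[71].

6

u[0] = 1; u[1] = 16; u[2] = 9; u[3] = 11; u[4] = 5; u[5] = 4; u[6] = 7; u[7] = 17; u[8] = 6; u[9] = 1.
Since u[9] = u[0] = 1, the sequence is periodic with period 9.
So u[71] = u[0 + ((71-0) mod 9)] = u[8] = 6.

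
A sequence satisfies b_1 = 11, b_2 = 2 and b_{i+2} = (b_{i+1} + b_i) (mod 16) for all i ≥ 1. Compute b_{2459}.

4

Computing terms: b_1 = 11,  b_2 = 2,  b_3 = 13,  b_4 = 15,  b_5 = 12,  b_6 = 11,  b_7 = 7,  b_8 = 2,  b_9 = 9,  b_{10} = 11,  b_{11} = 4,  b_{12} = 15,  b_{13} = 3,  b_{14} = 2,  b_{15} = 5,  b_{16} = 7,  b_{17} = 12,  b_{18} = 3,  b_{19} = 15,  b_{20} = 2,  b_{21} = 1,  b_{22} = 3,  b_{23} = 4,  b_{24} = 7,  b_{25} = 11,  b_{26} = 2.
Since (b_{25}, b_{26}) = (b_1, b_2) = (11, 2) (two consecutive terms determine the rest), the sequence is periodic with period 24.
(2459 - 1) mod 24 = 10, so b_{2459} = b_{11} = 4.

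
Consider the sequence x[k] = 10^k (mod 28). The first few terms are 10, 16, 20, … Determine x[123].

20

x[1] = 10,  x[2] = 16,  x[3] = 20,  x[4] = 4,  x[5] = 12,  x[6] = 8,  x[7] = 24,  x[8] = 16.
Since x[8] = x[2] = 16, the sequence is eventually periodic: after a pre-period of length 1 it cycles with period 6.
For k ≥ 2, x[k] depends only on (k - 2) mod 6. (123 - 2) mod 6 = 1, so x[123] = x[3] = 20.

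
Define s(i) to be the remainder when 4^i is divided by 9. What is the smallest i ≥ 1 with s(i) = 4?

1

Computing terms: s(0) = 1,  s(1) = 4,  s(2) = 7,  s(3) = 1.
The sequence repeats with period 3.
The value 4 first appears (with i ≥ 1) at s(1).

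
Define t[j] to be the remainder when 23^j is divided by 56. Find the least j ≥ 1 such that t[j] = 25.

2

We have t[0] = 1; t[1] = 23; t[2] = 25; t[3] = 15; t[4] = 9; t[5] = 39; t[6] = 1.
Since t[6] = t[0] = 1, the sequence is periodic with period 6.
The value 25 first appears (with j ≥ 1) at t[2].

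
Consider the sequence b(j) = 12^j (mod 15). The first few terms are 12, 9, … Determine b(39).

3

Computing terms: b(1) = 12,  b(2) = 9,  b(3) = 3,  b(4) = 6,  b(5) = 12.
The sequence repeats with period 4.
So b(39) = b(1 + ((39-1) mod 4)) = b(3) = 3.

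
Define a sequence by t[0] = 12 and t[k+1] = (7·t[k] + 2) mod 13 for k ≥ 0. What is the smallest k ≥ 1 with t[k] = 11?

t[0] = 12,  t[1] = 8,  t[2] = 6,  t[3] = 5,  t[4] = 11,  t[5] = 1,  t[6] = 9,  t[7] = 0,  t[8] = 2,  t[9] = 3,  t[10] = 10,  t[11] = 7,  t[12] = 12.
Since t[12] = t[0] = 12, the sequence is periodic with period 12.
The value 11 first appears (with k ≥ 1) at t[4].

4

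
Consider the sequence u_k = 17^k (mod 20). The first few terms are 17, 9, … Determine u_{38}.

Listing terms: u_1 = 17; u_2 = 9; u_3 = 13; u_4 = 1; u_5 = 17.
Since u_5 = u_1 = 17, the sequence is periodic with period 4.
So u_{38} = u_{1 + ((38-1) mod 4)} = u_2 = 9.

9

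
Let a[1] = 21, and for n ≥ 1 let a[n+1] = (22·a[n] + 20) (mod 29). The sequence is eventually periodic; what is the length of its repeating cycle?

a[1] = 21, a[2] = 18, a[3] = 10, a[4] = 8, a[5] = 22, a[6] = 11, a[7] = 1, a[8] = 13, a[9] = 16, a[10] = 24, a[11] = 26, a[12] = 12, a[13] = 23, a[14] = 4, a[15] = 21.
The sequence repeats with period 14.

14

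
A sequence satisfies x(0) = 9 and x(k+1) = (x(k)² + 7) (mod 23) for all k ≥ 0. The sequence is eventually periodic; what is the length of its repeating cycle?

x(0) = 9; x(1) = 19; x(2) = 0; x(3) = 7; x(4) = 10; x(5) = 15; x(6) = 2; x(7) = 11; x(8) = 13; x(9) = 15.
Since x(9) = x(5) = 15, the sequence is eventually periodic: after a pre-period of length 5 it cycles with period 4.

4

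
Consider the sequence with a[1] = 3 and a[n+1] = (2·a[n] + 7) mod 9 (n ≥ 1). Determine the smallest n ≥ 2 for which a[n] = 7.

a[1] = 3; a[2] = 4; a[3] = 6; a[4] = 1; a[5] = 0; a[6] = 7; a[7] = 3.
The sequence repeats with period 6.
The value 7 first appears (with n ≥ 2) at a[6].

6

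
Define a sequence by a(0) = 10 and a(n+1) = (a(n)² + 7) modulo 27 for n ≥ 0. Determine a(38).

We have a(0) = 10; a(1) = 26; a(2) = 8; a(3) = 17; a(4) = 26.
Since a(4) = a(1) = 26, the sequence is eventually periodic: after a pre-period of length 1 it cycles with period 3.
For n ≥ 1, a(n) depends only on (n - 1) mod 3. (38 - 1) mod 3 = 1, so a(38) = a(2) = 8.

8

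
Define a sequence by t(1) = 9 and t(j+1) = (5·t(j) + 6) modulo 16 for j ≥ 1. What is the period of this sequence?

8

t(1) = 9, t(2) = 3, t(3) = 5, t(4) = 15, t(5) = 1, t(6) = 11, t(7) = 13, t(8) = 7, t(9) = 9.
Since t(9) = t(1) = 9, the sequence is periodic with period 8.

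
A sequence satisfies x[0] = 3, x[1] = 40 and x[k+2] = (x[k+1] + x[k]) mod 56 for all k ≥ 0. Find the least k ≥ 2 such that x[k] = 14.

x[0] = 3, x[1] = 40, x[2] = 43, x[3] = 27, x[4] = 14, x[5] = 41, x[6] = 55, x[7] = 40, x[8] = 39, x[9] = 23, x[10] = 6, x[11] = 29, x[12] = 35, x[13] = 8, x[14] = 43, x[15] = 51, x[16] = 38, x[17] = 33, x[18] = 15, x[19] = 48, x[20] = 7, x[21] = 55, x[22] = 6, x[23] = 5, x[24] = 11, x[25] = 16, x[26] = 27, x[27] = 43, x[28] = 14, x[29] = 1, x[30] = 15, x[31] = 16, x[32] = 31, x[33] = 47, x[34] = 22, x[35] = 13, x[36] = 35, x[37] = 48, x[38] = 27, x[39] = 19, x[40] = 46, x[41] = 9, x[42] = 55, x[43] = 8, x[44] = 7, x[45] = 15, x[46] = 22, x[47] = 37, x[48] = 3, x[49] = 40.
The sequence repeats with period 48.
The value 14 first appears (with k ≥ 2) at x[4].

4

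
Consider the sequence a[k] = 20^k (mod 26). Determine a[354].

12

a[0] = 1, a[1] = 20, a[2] = 10, a[3] = 18, a[4] = 22, a[5] = 24, a[6] = 12, a[7] = 6, a[8] = 16, a[9] = 8, a[10] = 4, a[11] = 2, a[12] = 14, a[13] = 20.
Since a[13] = a[1] = 20, the sequence is eventually periodic: after a pre-period of length 1 it cycles with period 12.
For k ≥ 1, a[k] depends only on (k - 1) mod 12. (354 - 1) mod 12 = 5, so a[354] = a[6] = 12.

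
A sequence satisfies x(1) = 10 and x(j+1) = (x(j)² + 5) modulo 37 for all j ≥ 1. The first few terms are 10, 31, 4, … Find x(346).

4

Listing terms: x(1) = 10; x(2) = 31; x(3) = 4; x(4) = 21; x(5) = 2; x(6) = 9; x(7) = 12; x(8) = 1; x(9) = 6; x(10) = 4.
Since x(10) = x(3) = 4, the sequence is eventually periodic: after a pre-period of length 2 it cycles with period 7.
For j ≥ 3, x(j) depends only on (j - 3) mod 7. (346 - 3) mod 7 = 0, so x(346) = x(3) = 4.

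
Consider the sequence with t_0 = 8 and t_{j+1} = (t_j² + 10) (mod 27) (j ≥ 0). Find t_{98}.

Listing terms: t_0 = 8; t_1 = 20; t_2 = 5; t_3 = 8.
The sequence repeats with period 3.
So t_{98} = t_{0 + ((98-0) mod 3)} = t_2 = 5.

5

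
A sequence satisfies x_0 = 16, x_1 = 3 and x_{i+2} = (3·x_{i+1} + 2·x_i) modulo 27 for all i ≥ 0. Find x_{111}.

Computing terms: x_0 = 16,  x_1 = 3,  x_2 = 14,  x_3 = 21,  x_4 = 10,  x_5 = 18,  x_6 = 20,  x_7 = 15,  x_8 = 4,  x_9 = 15,  x_{10} = 26,  x_{11} = 0,  x_{12} = 25,  x_{13} = 21,  x_{14} = 5,  x_{15} = 3,  x_{16} = 19,  x_{17} = 9,  x_{18} = 11,  x_{19} = 24,  x_{20} = 13,  x_{21} = 6,  x_{22} = 17,  x_{23} = 9,  x_{24} = 7,  x_{25} = 12,  x_{26} = 23,  x_{27} = 12,  x_{28} = 1,  x_{29} = 0,  x_{30} = 2,  x_{31} = 6,  x_{32} = 22,  x_{33} = 24,  x_{34} = 8,  x_{35} = 18,  x_{36} = 16,  x_{37} = 3.
The sequence repeats with period 36.
So x_{111} = x_{0 + ((111-0) mod 36)} = x_3 = 21.

21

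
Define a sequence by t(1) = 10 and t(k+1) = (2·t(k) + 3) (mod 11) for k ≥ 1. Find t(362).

1

We have t(1) = 10, t(2) = 1, t(3) = 5, t(4) = 2, t(5) = 7, t(6) = 6, t(7) = 4, t(8) = 0, t(9) = 3, t(10) = 9, t(11) = 10.
The sequence repeats with period 10.
(362 - 1) mod 10 = 1, so t(362) = t(2) = 1.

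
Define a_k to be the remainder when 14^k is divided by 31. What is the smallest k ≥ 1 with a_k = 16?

3

a_0 = 1, a_1 = 14, a_2 = 10, a_3 = 16, a_4 = 7, a_5 = 5, a_6 = 8, a_7 = 19, a_8 = 18, a_9 = 4, a_{10} = 25, a_{11} = 9, a_{12} = 2, a_{13} = 28, a_{14} = 20, a_{15} = 1.
Since a_{15} = a_0 = 1, the sequence is periodic with period 15.
The value 16 first appears (with k ≥ 1) at a_3.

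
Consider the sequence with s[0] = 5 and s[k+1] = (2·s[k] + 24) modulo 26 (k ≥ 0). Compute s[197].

20

Listing terms: s[0] = 5, s[1] = 8, s[2] = 14, s[3] = 0, s[4] = 24, s[5] = 20, s[6] = 12, s[7] = 22, s[8] = 16, s[9] = 4, s[10] = 6, s[11] = 10, s[12] = 18, s[13] = 8.
Since s[13] = s[1] = 8, the sequence is eventually periodic: after a pre-period of length 1 it cycles with period 12.
For k ≥ 1, s[k] depends only on (k - 1) mod 12. (197 - 1) mod 12 = 4, so s[197] = s[5] = 20.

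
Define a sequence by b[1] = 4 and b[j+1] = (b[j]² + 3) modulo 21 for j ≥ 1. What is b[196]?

We have b[1] = 4,  b[2] = 19,  b[3] = 7,  b[4] = 10,  b[5] = 19.
Since b[5] = b[2] = 19, the sequence is eventually periodic: after a pre-period of length 1 it cycles with period 3.
For j ≥ 2, b[j] depends only on (j - 2) mod 3. (196 - 2) mod 3 = 2, so b[196] = b[4] = 10.

10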